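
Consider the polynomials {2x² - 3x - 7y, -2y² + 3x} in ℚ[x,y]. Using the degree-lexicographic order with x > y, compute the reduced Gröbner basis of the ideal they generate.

G = {x² - 3/2x - 7/2y, y² - 3/2x}

f_1 = 2x² - 3x - 7y, LT = x².
f_2 = -2y² + 3x, LT = y².

The S-polynomials (S(f_1,f_2)) all reduce to 0 modulo the current basis, so we have a Gröbner basis.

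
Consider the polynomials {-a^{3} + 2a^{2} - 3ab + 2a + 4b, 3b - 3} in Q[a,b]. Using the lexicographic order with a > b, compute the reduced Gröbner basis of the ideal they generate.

The reduced Gröbner basis is the canonical form of the ideal for this ordering.

f_1 = -a^{3} + 2a^{2} - 3ab + 2a + 4b, LT = a^{3}.
f_2 = 3b - 3, LT = b.

The S-polynomials (S(f_1,f_2)) all reduce to 0 modulo the current basis, so we have a Gröbner basis.

G = {a^{3} - 2a^{2} + a - 4, b - 1}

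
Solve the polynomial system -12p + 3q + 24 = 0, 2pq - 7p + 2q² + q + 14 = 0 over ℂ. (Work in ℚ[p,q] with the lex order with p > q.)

Compute a lex Gröbner basis by Buchberger's algorithm.
f_1 = -12p + 3q + 24, LT = p.
f_2 = 2pq - 7p + 2q² + q + 14, LT = pq.

S(f_1,f_2): lcm = pq. S = 7/2p - 5/4q² - 5/2q - 7.
  leading term p: subtract (-7/24)·f_1 from 7/2p - 5/4q² - 5/2q - 7 → -5/4q² - 13/8q
  leading term q²: no divisor's leading term divides it; move -5/4q² to the remainder.
  leading term q: no divisor's leading term divides it; move -13/8q to the remainder.
  remainder -5/4q² - 13/8q ≠ 0; add h_3 = -5/4q² - 13/8q to the basis.

The other S-polynomials (S(f_1,h_3), S(f_2,h_3)) all reduce to 0 modulo the current basis, so we have a Gröbner basis.
Inter-reduce: drop elements whose leading term is divisible by another's, tail-reduce, and make monic.
Reduced Gröbner basis: {p - ¼q - 2, q² + 13/10q}.

The lex basis is triangular: the last element involves only q. Solving q² + 13/10q = 0 gives q ∈ {-13/10, 0}; substituting each value into the earlier elements determines the remaining variables.
  q = -13/10: the earlier basis element becomes p - 67/40 = 0, giving p = 67/40 — point (67/40, -13/10).
  q = 0: the earlier basis element becomes p - 2 = 0, giving p = 2 — point (2, 0).

{(67/40, -13/10), (2, 0)}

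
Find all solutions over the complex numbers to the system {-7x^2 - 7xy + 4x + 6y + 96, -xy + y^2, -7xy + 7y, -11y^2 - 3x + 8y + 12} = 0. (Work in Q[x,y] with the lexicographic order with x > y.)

Compute a lex Gröbner basis by Buchberger's algorithm.
f_1 = -7x^2 - 7xy + 4x + 6y + 96, LT = x^2.
f_2 = -xy + y^2, LT = xy.
f_3 = -7xy + 7y, LT = xy.
f_4 = -3x - 11y^2 + 8y + 12, LT = x.

S(f_1,f_2): lcm = x^2y. S = 2xy^2 - 4/7xy - 6/7y^2 - 96/7y.
  leading term xy^2: subtract (-2y)·f_2 from 2xy^2 - 4/7xy - 6/7y^2 - 96/7y → -4/7xy + 2y^3 - 6/7y^2 - 96/7y
  leading term xy: subtract (4/7)·f_2 from -4/7xy + 2y^3 - 6/7y^2 - 96/7y → 2y^3 - 10/7y^2 - 96/7y
  leading term y^3: no divisor's leading term divides it; move 2y^3 to the remainder.
  leading term y^2: no divisor's leading term divides it; move -10/7y^2 to the remainder.
  leading term y: no divisor's leading term divides it; move -96/7y to the remainder.
  remainder 2y^3 - 10/7y^2 - 96/7y ≠ 0; add h_5 = 2y^3 - 10/7y^2 - 96/7y to the basis.

S(f_1,f_3): lcm = x^2y. S = xy^2 + 3/7xy - 6/7y^2 - 96/7y.
  leading term xy^2: subtract (-y)·f_2 from xy^2 + 3/7xy - 6/7y^2 - 96/7y → 3/7xy + y^3 - 6/7y^2 - 96/7y
  leading term xy: subtract (-3/7)·f_2 from 3/7xy + y^3 - 6/7y^2 - 96/7y → y^3 - 3/7y^2 - 96/7y
  leading term y^3: subtract (1/2)·h_5 from y^3 - 3/7y^2 - 96/7y → 2/7y^2 - 48/7y
  leading term y^2: no divisor's leading term divides it; move 2/7y^2 to the remainder.
  leading term y: no divisor's leading term divides it; move -48/7y to the remainder.
  remainder 2/7y^2 - 48/7y ≠ 0; add h_6 = 2/7y^2 - 48/7y to the basis.

S(f_1,f_4): lcm = x^2. S = -11/3xy^2 + 11/3xy + 24/7x - 6/7y - 96/7.
  leading term xy^2: subtract (11/3y)·f_2 from -11/3xy^2 + 11/3xy + 24/7x - 6/7y - 96/7 → 11/3xy + 24/7x - 11/3y^3 - 6/7y - 96/7
  leading term xy: subtract (-11/3)·f_2 from 11/3xy + 24/7x - 11/3y^3 - 6/7y - 96/7 → 24/7x - 11/3y^3 + 11/3y^2 - 6/7y - 96/7
  leading term x: subtract (-8/7)·f_4 from 24/7x - 11/3y^3 + 11/3y^2 - 6/7y - 96/7 → -11/3y^3 - 187/21y^2 + 58/7y
  leading term y^3: subtract (-11/6)·h_5 from -11/3y^3 - 187/21y^2 + 58/7y → -242/21y^2 - 118/7y
  leading term y^2: subtract (-121/3)·h_6 from -242/21y^2 - 118/7y → -2054/7y
  leading term y: no divisor's leading term divides it; move -2054/7y to the remainder.
  remainder -2054/7y ≠ 0; add h_7 = -2054/7y to the basis.

The other S-polynomials (S(f_2,f_3), S(f_2,f_4), S(f_3,f_4), S(f_1,h_5), S(f_2,h_5), S(f_3,h_5), S(f_4,h_5), S(f_1,h_6), S(f_2,h_6), S(f_3,h_6), S(f_4,h_6), S(h_5,h_6), S(f_1,h_7), S(f_2,h_7), S(f_3,h_7), S(f_4,h_7), S(h_5,h_7), S(h_6,h_7)) all reduce to 0 modulo the current basis, so we have a Gröbner basis.
Inter-reduce: drop elements whose leading term is divisible by another's, tail-reduce, and make monic.
Reduced Gröbner basis: {x - 4, y}.

From the last basis element, y = 0, so y takes values in {0}. Each choice, substituted upward through the basis, yields the corresponding point(s) of the solution set.
  y = 0: the earlier basis element becomes x - 4 = 0, giving x = 4 — point (4, 0).
Check: every point annihilates each of the original generators.

{(4, 0)}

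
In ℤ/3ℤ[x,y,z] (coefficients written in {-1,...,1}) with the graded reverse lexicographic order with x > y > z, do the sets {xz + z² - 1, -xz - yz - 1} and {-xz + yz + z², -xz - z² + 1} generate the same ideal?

Yes, the ideals are equal.

For a fixed monomial order, each ideal has a unique reduced Gröbner basis; comparing bases decides equality.
Buchberger on the first generating set:
f_1 = xz + z² - 1, LT = xz.
f_2 = -xz - yz - 1, LT = xz.

S(f_1,f_2): lcm = xz. S = -yz + z² + 1.
  reduce S modulo (f_1, f_2):
  remainder -yz + z² + 1 ≠ 0; add g_3 = -yz + z² + 1 to the basis.

S(f_1,g_3): lcm = xyz. S = xz² + yz² + x - y.
  reduce S modulo (f_1, f_2, g_3):
  remainder x - y - z ≠ 0; add g_4 = x - y - z to the basis.

The other S-polynomials (S(f_2,g_3), S(f_1,g_4), S(f_2,g_4), S(g_3,g_4)) all reduce to 0 modulo the current basis, so we have a Gröbner basis.
Inter-reduce: drop elements whose leading term is divisible by another's, tail-reduce, and make monic.
Reduced Gröbner basis: {yz - z² - 1, x - y - z}.

Buchberger on the second generating set:
h_1 = -xz + yz + z², LT = xz.
h_2 = -xz - z² + 1, LT = xz.

S(h_1,h_2): lcm = xz. S = -yz + z² + 1.
  reduce S modulo (h_1, h_2):
  remainder -yz + z² + 1 ≠ 0; add k_3 = -yz + z² + 1 to the basis.

S(h_1,k_3): lcm = xyz. S = -y²z + xz² - yz² + x.
  reduce S modulo (h_1, h_2, k_3):
  remainder x - y - z ≠ 0; add k_4 = x - y - z to the basis.

The other S-polynomials (S(h_2,k_3), S(h_1,k_4), S(h_2,k_4), S(k_3,k_4)) all reduce to 0 modulo the current basis, so we have a Gröbner basis.
Inter-reduce: drop elements whose leading term is divisible by another's, tail-reduce, and make monic.
Reduced Gröbner basis: {yz - z² - 1, x - y - z}.

The two bases agree; hence the ideals are identical.
The same test decides containment: I ⊆ J iff every generator of I reduces to 0 modulo a Gröbner basis of J.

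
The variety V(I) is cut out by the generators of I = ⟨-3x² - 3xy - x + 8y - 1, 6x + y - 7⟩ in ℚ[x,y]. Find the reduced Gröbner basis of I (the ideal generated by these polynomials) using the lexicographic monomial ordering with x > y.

f_1 = -3x² - 3xy - x + 8y - 1, LT = x².
f_2 = 6x + y - 7, LT = x.

S(f_1,f_2): lcm = x². S = ⅚xy + 3/2x - 8/3y + ⅓.
  leading term xy: subtract (5/36y)·f_2 from ⅚xy + 3/2x - 8/3y + ⅓ → 3/2x - 5/36y² - 61/36y + ⅓
  leading term x: subtract (¼)·f_2 from 3/2x - 5/36y² - 61/36y + ⅓ → -5/36y² - 35/18y + 25/12
  leading term y²: no divisor's leading term divides it; move -5/36y² to the remainder.
  leading term y: no divisor's leading term divides it; move -35/18y to the remainder.
  leading term 1: no divisor's leading term divides it; move 25/12 to the remainder.
  remainder -5/36y² - 35/18y + 25/12 ≠ 0; add g_3 = -5/36y² - 35/18y + 25/12 to the basis.

The other S-polynomials (S(f_1,g_3), S(f_2,g_3)) all reduce to 0 modulo the current basis, so we have a Gröbner basis.
Inter-reduce: drop elements whose leading term is divisible by another's, tail-reduce, and make monic.

G = {x + ⅙y - 7/6, y² + 14y - 15}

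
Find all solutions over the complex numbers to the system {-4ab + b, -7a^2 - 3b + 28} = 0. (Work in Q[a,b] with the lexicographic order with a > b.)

Compute a lex Gröbner basis by Buchberger's algorithm.
f_1 = -4ab + b, LT = ab.
f_2 = -7a^2 - 3b + 28, LT = a^2.

S(f_1,f_2): lcm = a^2b. S = -1/4ab - 3/7b^2 + 4b.
  leading term ab: subtract (1/16)·f_1 from -1/4ab - 3/7b^2 + 4b → -3/7b^2 + 63/16b
  leading term b^2: no divisor's leading term divides it; move -3/7b^2 to the remainder.
  leading term b: no divisor's leading term divides it; move 63/16b to the remainder.
  remainder -3/7b^2 + 63/16b ≠ 0; add h_3 = -3/7b^2 + 63/16b to the basis.

S(f_1,h_3): lcm = ab^2. S = 147/16ab - 1/4b^2.
  leading term ab: subtract (-147/64)·f_1 from 147/16ab - 1/4b^2 → -1/4b^2 + 147/64b
  leading term b^2: subtract (7/12)·h_3 from -1/4b^2 + 147/64b → 0
  remainder 0.

S(f_2,h_3): leading monomials are coprime, so the S-polynomial reduces to 0 (Buchberger's first criterion).
Every S-polynomial of the final basis reduces to 0, so we have a Gröbner basis.
Inter-reduce: drop elements whose leading term is divisible by another's, tail-reduce, and make monic.
Reduced Gröbner basis: {a^2 + 3/7b - 4, ab - 1/4b, b^2 - 147/16b}.

Elimination: the polynomial b^2 - 147/16b lies in the elimination ideal for b, so b ∈ {0, 147/16}. For each such b, the remaining basis elements (now univariate) give the rest of the solution.
  b = 0: the earlier basis element becomes a^2 - 4 = 0, giving a = -2, 2 — points (-2, 0), (2, 0).
  b = 147/16: the earlier basis elements become a^2 - 1/16 = 0; 147/16a - 147/64 = 0, giving a = 1/4 — point (1/4, 147/16).
Substituting each solution back into the original system confirms all equations vanish.

{(-2, 0), (2, 0), (1/4, 147/16)}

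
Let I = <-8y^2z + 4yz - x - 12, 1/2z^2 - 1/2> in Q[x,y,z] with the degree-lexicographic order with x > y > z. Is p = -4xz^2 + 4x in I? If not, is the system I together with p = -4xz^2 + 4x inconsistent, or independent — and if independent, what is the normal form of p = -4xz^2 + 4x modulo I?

First compute the reduced Gröbner basis of I by Buchberger's algorithm.
f_1 = -8y^2z + 4yz - x - 12, LT = y^2z.
f_2 = 1/2z^2 - 1/2, LT = z^2.

S(f_1,f_2): lcm = y^2z^2. S = -1/2yz^2 + 1/8xz + y^2 + 3/2z.
  leading term yz^2: subtract (-y)·f_2 from -1/2yz^2 + 1/8xz + y^2 + 3/2z → 1/8xz + y^2 - 1/2y + 3/2z
  leading term xz: no divisor's leading term divides it; move 1/8xz to the remainder.
  leading term y^2: no divisor's leading term divides it; move y^2 to the remainder.
  leading term y: no divisor's leading term divides it; move -1/2y to the remainder.
  leading term z: no divisor's leading term divides it; move 3/2z to the remainder.
  remainder 1/8xz + y^2 - 1/2y + 3/2z ≠ 0; add h_3 = 1/8xz + y^2 - 1/2y + 3/2z to the basis.

S(f_1,h_3): lcm = xy^2z. S = -8y^4 - 1/2xyz + 4y^3 - 12y^2z + 1/8x^2 + 3/2x.
  leading term y^4: no divisor's leading term divides it; move -8y^4 to the remainder.
  leading term xyz: subtract (-4y)·h_3 from -1/2xyz + 4y^3 - 12y^2z + 1/8x^2 + 3/2x → 8y^3 - 12y^2z + 1/8x^2 - 2y^2 + 6yz + 3/2x
  leading term y^3: no divisor's leading term divides it; move 8y^3 to the remainder.
  leading term y^2z: subtract (3/2)·f_1 from -12y^2z + 1/8x^2 - 2y^2 + 6yz + 3/2x → 1/8x^2 - 2y^2 + 3x + 18
  leading term x^2: no divisor's leading term divides it; move 1/8x^2 to the remainder.
  leading term y^2: no divisor's leading term divides it; move -2y^2 to the remainder.
  leading term x: no divisor's leading term divides it; move 3x to the remainder.
  leading term 1: no divisor's leading term divides it; move 18 to the remainder.
  remainder -8y^4 + 8y^3 + 1/8x^2 - 2y^2 + 3x + 18 ≠ 0; add h_4 = -8y^4 + 8y^3 + 1/8x^2 - 2y^2 + 3x + 18 to the basis.

S(f_2,h_3): lcm = xz^2. S = -8y^2z + 4yz - 12z^2 - x.
  leading term y^2z: subtract (1)·f_1 from -8y^2z + 4yz - 12z^2 - x → -12z^2 + 12
  leading term z^2: subtract (-24)·f_2 from -12z^2 + 12 → 0
  remainder 0.

S(f_1,h_4): lcm = y^4z. S = 1/2y^3z + 1/64x^2z + 1/8xy^2 - 1/4y^2z + 3/8xz + 3/2y^2 + 9/4z.
  leading term y^3z: subtract (-1/16y)·f_1 from 1/2y^3z + 1/64x^2z + 1/8xy^2 - 1/4y^2z + 3/8xz + 3/2y^2 + 9/4z → 1/64x^2z + 1/8xy^2 - 1/16xy + 3/8xz + 3/2y^2 - 3/4y + 9/4z
  leading term x^2z: subtract (1/8x)·h_3 from 1/64x^2z + 1/8xy^2 - 1/16xy + 3/8xz + 3/2y^2 - 3/4y + 9/4z → 3/16xz + 3/2y^2 - 3/4y + 9/4z
  leading term xz: subtract (3/2)·h_3 from 3/16xz + 3/2y^2 - 3/4y + 9/4z → 0
  remainder 0.

S(f_2,h_4): leading monomials are coprime, so the S-polynomial reduces to 0 (Buchberger's first criterion).
S(h_3,h_4): leading monomials are coprime, so the S-polynomial reduces to 0 (Buchberger's first criterion).
Every S-polynomial of the final basis reduces to 0, so we have a Gröbner basis.
Inter-reduce: drop elements whose leading term is divisible by another's, tail-reduce, and make monic.
Reduced Gröbner basis: {y^4 - y^3 - 1/64x^2 + 1/4y^2 - 3/8x - 9/4, y^2z - 1/2yz + 1/8x + 3/2, xz + 8y^2 - 4y + 12z, z^2 - 1}.
Label its elements g_1 = y^4 - y^3 - 1/64x^2 + 1/4y^2 - 3/8x - 9/4, g_2 = y^2z - 1/2yz + 1/8x + 3/2, g_3 = xz + 8y^2 - 4y + 12z, g_4 = z^2 - 1.

Reduce p = -4xz^2 + 4x modulo G:
  leading term xz^2: subtract (-4z)·g_3 from -4xz^2 + 4x → 32y^2z - 16yz + 48z^2 + 4x
  leading term y^2z: subtract (32)·g_2 from 32y^2z - 16yz + 48z^2 + 4x → 48z^2 - 48
  leading term z^2: subtract (48)·g_4 from 48z^2 - 48 → 0
  normal form = 0.
Since the normal form is 0, p ∈ I.

-4xz^2 + 4x lies in I (it reduces to 0).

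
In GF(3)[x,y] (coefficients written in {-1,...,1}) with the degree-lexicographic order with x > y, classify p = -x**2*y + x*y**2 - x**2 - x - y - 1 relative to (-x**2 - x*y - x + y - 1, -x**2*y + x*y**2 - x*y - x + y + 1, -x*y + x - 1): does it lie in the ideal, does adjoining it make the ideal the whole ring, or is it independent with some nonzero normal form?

First compute the reduced Gröbner basis of I by Buchberger's algorithm.
f_1 = -x**2 - x*y - x + y - 1, LT = x**2.
f_2 = -x**2*y + x*y**2 - x*y - x + y + 1, LT = x**2*y.
f_3 = -x*y + x - 1, LT = x*y.

S(f_1,f_2): lcm = x**2*y. S = -x*y**2 - y**2 - x - y + 1.
  leading term x*y**2: subtract (y)·f_3 from -x*y**2 - y**2 - x - y + 1 → -x*y - y**2 - x + 1
  leading term x*y: subtract (1)·f_3 from -x*y - y**2 - x + 1 → -y**2 + x - 1
  leading term y**2: no divisor's leading term divides it; move -y**2 to the remainder.
  leading term x: no divisor's leading term divides it; move x to the remainder.
  leading term 1: no divisor's leading term divides it; move -1 to the remainder.
  remainder -y**2 + x - 1 ≠ 0; add h_4 = -y**2 + x - 1 to the basis.

S(f_1,f_3): lcm = x**2*y. S = x*y**2 + x**2 + x*y - y**2 - x + y.
  leading term x*y**2: subtract (-y)·f_3 from x*y**2 + x**2 + x*y - y**2 - x + y → x**2 - x*y - y**2 - x
  leading term x**2: subtract (-1)·f_1 from x**2 - x*y - y**2 - x → x*y - y**2 + x + y - 1
  leading term x*y: subtract (-1)·f_3 from x*y - y**2 + x + y - 1 → -y**2 - x + y + 1
  leading term y**2: subtract (1)·h_4 from -y**2 - x + y + 1 → x + y - 1
  leading term x: no divisor's leading term divides it; move x to the remainder.
  leading term y: no divisor's leading term divides it; move y to the remainder.
  leading term 1: no divisor's leading term divides it; move -1 to the remainder.
  remainder x + y - 1 ≠ 0; add h_5 = x + y - 1 to the basis.

The other S-polynomials (S(f_2,f_3), S(f_1,h_4), S(f_2,h_4), S(f_3,h_4), S(f_1,h_5), S(f_2,h_5), S(f_3,h_5), S(h_4,h_5)) all reduce to 0 modulo the current basis, so we have a Gröbner basis.
Inter-reduce: drop elements whose leading term is divisible by another's, tail-reduce, and make monic.
Reduced Gröbner basis: {y**2 + y, x + y - 1}.
Label its elements g_1 = y**2 + y, g_2 = x + y - 1.

Reduce p = -x**2*y + x*y**2 - x**2 - x - y - 1 modulo G:
  leading term x**2*y: subtract (-x*y)·g_2 from -x**2*y + x*y**2 - x**2 - x - y - 1 → -x*y**2 - x**2 - x*y - x - y - 1
  leading term x*y**2: subtract (-x)·g_1 from -x*y**2 - x**2 - x*y - x - y - 1 → -x**2 - x - y - 1
  leading term x**2: subtract (-x)·g_2 from -x**2 - x - y - 1 → x*y + x - y - 1
  leading term x*y: subtract (y)·g_2 from x*y + x - y - 1 → -y**2 + x - 1
  leading term y**2: subtract (-1)·g_1 from -y**2 + x - 1 → x + y - 1
  leading term x: subtract (1)·g_2 from x + y - 1 → 0
  normal form = 0.
Since the normal form is 0, p ∈ I.

The remainder on division by a Gröbner basis is unique — it is the normal form.

-x**2*y + x*y**2 - x**2 - x - y - 1 lies in I (it reduces to 0).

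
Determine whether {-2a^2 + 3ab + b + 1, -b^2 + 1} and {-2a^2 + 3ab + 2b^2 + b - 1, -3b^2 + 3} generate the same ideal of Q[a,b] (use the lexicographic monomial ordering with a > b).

Yes, the ideals are equal.

Since reduced Gröbner bases are canonical representatives of ideals under a given ordering, it suffices to compute and compare them.
Buchberger on the first generating set:
f_1 = -2a^2 + 3ab + b + 1, LT = a^2.
f_2 = -b^2 + 1, LT = b^2.

S(f_1,f_2): leading monomials are coprime, so the S-polynomial reduces to 0 (Buchberger's first criterion).
Every S-polynomial of the final basis reduces to 0, so we have a Gröbner basis.
Inter-reduce: drop elements whose leading term is divisible by another's, tail-reduce, and make monic.
Reduced Gröbner basis: {a^2 - 3/2ab - 1/2b - 1/2, b^2 - 1}.

Buchberger on the second generating set:
h_1 = -2a^2 + 3ab + 2b^2 + b - 1, LT = a^2.
h_2 = -3b^2 + 3, LT = b^2.

S(h_1,h_2): leading monomials are coprime, so the S-polynomial reduces to 0 (Buchberger's first criterion).
Every S-polynomial of the final basis reduces to 0, so we have a Gröbner basis.
Inter-reduce: drop elements whose leading term is divisible by another's, tail-reduce, and make monic.
Reduced Gröbner basis: {a^2 - 3/2ab - 1/2b - 1/2, b^2 - 1}.

These coincide, so the ideals are equal.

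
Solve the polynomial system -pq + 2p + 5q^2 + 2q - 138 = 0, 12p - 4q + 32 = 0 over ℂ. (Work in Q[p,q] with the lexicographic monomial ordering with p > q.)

Compute a lex Gröbner basis by Buchberger's algorithm.
f_1 = -pq + 2p + 5q^2 + 2q - 138, LT = pq.
f_2 = 12p - 4q + 32, LT = p.

S(f_1,f_2): lcm = pq. S = -2p - 14/3q^2 - 14/3q + 138.
  leading term p: subtract (-1/6)·f_2 from -2p - 14/3q^2 - 14/3q + 138 → -14/3q^2 - 16/3q + 430/3
  leading term q^2: no divisor's leading term divides it; move -14/3q^2 to the remainder.
  leading term q: no divisor's leading term divides it; move -16/3q to the remainder.
  leading term 1: no divisor's leading term divides it; move 430/3 to the remainder.
  remainder -14/3q^2 - 16/3q + 430/3 ≠ 0; add h_3 = -14/3q^2 - 16/3q + 430/3 to the basis.

The other S-polynomials (S(f_1,h_3), S(f_2,h_3)) all reduce to 0 modulo the current basis, so we have a Gröbner basis.
Inter-reduce: drop elements whose leading term is divisible by another's, tail-reduce, and make monic.
Reduced Gröbner basis: {p - 1/3q + 8/3, q^2 + 8/7q - 215/7}.

Elimination: the polynomial q^2 + 8/7q - 215/7 lies in the elimination ideal for q, so q ∈ {-43/7, 5}. For each such q, the remaining basis elements (now univariate) give the rest of the solution.
  q = -43/7: the earlier basis element becomes p + 33/7 = 0, giving p = -33/7 — point (-33/7, -43/7).
  q = 5: the earlier basis element becomes p + 1 = 0, giving p = -1 — point (-1, 5).
Each listed point satisfies every original equation (direct substitution).

{(-33/7, -43/7), (-1, 5)}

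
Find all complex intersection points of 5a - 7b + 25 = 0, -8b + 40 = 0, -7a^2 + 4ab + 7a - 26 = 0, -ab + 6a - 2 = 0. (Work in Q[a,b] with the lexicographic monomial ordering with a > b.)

{(2, 5)}

Compute a lex Gröbner basis by Buchberger's algorithm.
f_1 = 5a - 7b + 25, LT = a.
f_2 = -8b + 40, LT = b.
f_3 = -7a^2 + 4ab + 7a - 26, LT = a^2.
f_4 = -ab + 6a - 2, LT = ab.

The S-polynomials (S(f_1,f_2), S(f_1,f_3), S(f_1,f_4), S(f_2,f_3), S(f_2,f_4), S(f_3,f_4)) all reduce to 0 modulo the current basis, so we have a Gröbner basis.
Inter-reduce: drop elements whose leading term is divisible by another's, tail-reduce, and make monic.
Reduced Gröbner basis: {a - 2, b - 5}.

A lex Gröbner basis eliminates variables successively. Here b - 5 depends only on b, with roots {5}; lifting each root through the earlier basis elements recovers the full solutions.
  b = 5: the earlier basis element becomes a - 2 = 0, giving a = 2 — point (2, 5).
Check: every point annihilates each of the original generators.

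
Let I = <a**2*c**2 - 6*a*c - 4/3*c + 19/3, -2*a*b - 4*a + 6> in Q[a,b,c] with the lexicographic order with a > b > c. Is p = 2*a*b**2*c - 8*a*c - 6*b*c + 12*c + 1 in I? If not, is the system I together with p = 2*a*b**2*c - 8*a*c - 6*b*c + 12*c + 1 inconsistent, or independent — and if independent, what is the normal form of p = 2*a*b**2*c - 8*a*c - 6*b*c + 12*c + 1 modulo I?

First compute the reduced Gröbner basis of I by Buchberger's algorithm.
f_1 = a**2*c**2 - 6*a*c - 4/3*c + 19/3, LT = a**2*c**2.
f_2 = -2*a*b - 4*a + 6, LT = a*b.

S(f_1,f_2): lcm = a**2*b*c**2. S = -2*a**2*c**2 - 6*a*b*c + 3*a*c**2 - 4/3*b*c + 19/3*b.
  leading term a**2*c**2: subtract (-2)·f_1 from -2*a**2*c**2 - 6*a*b*c + 3*a*c**2 - 4/3*b*c + 19/3*b → -6*a*b*c + 3*a*c**2 - 12*a*c - 4/3*b*c + 19/3*b - 8/3*c + 38/3
  leading term a*b*c: subtract (3*c)·f_2 from -6*a*b*c + 3*a*c**2 - 12*a*c - 4/3*b*c + 19/3*b - 8/3*c + 38/3 → 3*a*c**2 - 4/3*b*c + 19/3*b - 62/3*c + 38/3
  leading term a*c**2: no divisor's leading term divides it; move 3*a*c**2 to the remainder.
  leading term b*c: no divisor's leading term divides it; move -4/3*b*c to the remainder.
  leading term b: no divisor's leading term divides it; move 19/3*b to the remainder.
  leading term c: no divisor's leading term divides it; move -62/3*c to the remainder.
  leading term 1: no divisor's leading term divides it; move 38/3 to the remainder.
  remainder 3*a*c**2 - 4/3*b*c + 19/3*b - 62/3*c + 38/3 ≠ 0; add h_3 = 3*a*c**2 - 4/3*b*c + 19/3*b - 62/3*c + 38/3 to the basis.

S(f_2,h_3): lcm = a*b*c**2. S = 2*a*c**2 + 4/9*b**2*c - 19/9*b**2 + 62/9*b*c - 38/9*b - 3*c**2.
  leading term a*c**2: subtract (2/3)·h_3 from 2*a*c**2 + 4/9*b**2*c - 19/9*b**2 + 62/9*b*c - 38/9*b - 3*c**2 → 4/9*b**2*c - 19/9*b**2 + 70/9*b*c - 76/9*b - 3*c**2 + 124/9*c - 76/9
  leading term b**2*c: no divisor's leading term divides it; move 4/9*b**2*c to the remainder.
  leading term b**2: no divisor's leading term divides it; move -19/9*b**2 to the remainder.
  leading term b*c: no divisor's leading term divides it; move 70/9*b*c to the remainder.
  leading term b: no divisor's leading term divides it; move -76/9*b to the remainder.
  leading term c**2: no divisor's leading term divides it; move -3*c**2 to the remainder.
  leading term c: no divisor's leading term divides it; move 124/9*c to the remainder.
  leading term 1: no divisor's leading term divides it; move -76/9 to the remainder.
  remainder 4/9*b**2*c - 19/9*b**2 + 70/9*b*c - 76/9*b - 3*c**2 + 124/9*c - 76/9 ≠ 0; add h_4 = 4/9*b**2*c - 19/9*b**2 + 70/9*b*c - 76/9*b - 3*c**2 + 124/9*c - 76/9 to the basis.

The other S-polynomials (S(f_1,h_3), S(f_1,h_4), S(f_2,h_4), S(h_3,h_4)) all reduce to 0 modulo the current basis, so we have a Gröbner basis.
Inter-reduce: drop elements whose leading term is divisible by another's, tail-reduce, and make monic.
Reduced Gröbner basis: {a*b + 2*a - 3, a*c**2 - 4/9*b*c + 19/9*b - 62/9*c + 38/9, b**2*c - 19/4*b**2 + 35/2*b*c - 19*b - 27/4*c**2 + 31*c - 19}.
Label its elements g_1 = a*b + 2*a - 3, g_2 = a*c**2 - 4/9*b*c + 19/9*b - 62/9*c + 38/9, g_3 = b**2*c - 19/4*b**2 + 35/2*b*c - 19*b - 27/4*c**2 + 31*c - 19.

Reduce p = 2*a*b**2*c - 8*a*c - 6*b*c + 12*c + 1 modulo G:
  leading term a*b**2*c: subtract (2*b*c)·g_1 from 2*a*b**2*c - 8*a*c - 6*b*c + 12*c + 1 → -4*a*b*c - 8*a*c + 12*c + 1
  leading term a*b*c: subtract (-4*c)·g_1 from -4*a*b*c - 8*a*c + 12*c + 1 → 1
  leading term 1: no divisor's leading term divides it; move 1 to the remainder.
  normal form = 1.
The normal form is nonzero, so p ∉ I. Since p minus its normal form lies in I, I + (p) = I + (r) where r = 1; decide whether this ideal is the whole ring.
Here r = 1 is a nonzero constant, hence a unit: 1 ∈ I + (p), the Gröbner basis of I + (p) is {1}, and the enlarged system has no common solution — adjoining p is inconsistent.

Adjoining 2*a*b**2*c - 8*a*c - 6*b*c + 12*c + 1 makes the ideal the whole ring: the system is inconsistent.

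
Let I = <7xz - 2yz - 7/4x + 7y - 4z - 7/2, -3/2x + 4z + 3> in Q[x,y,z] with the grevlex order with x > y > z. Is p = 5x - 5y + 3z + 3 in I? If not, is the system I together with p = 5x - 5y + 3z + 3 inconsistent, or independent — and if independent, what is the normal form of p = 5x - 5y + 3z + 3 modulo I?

First compute the reduced Gröbner basis of I by Buchberger's algorithm.
f_1 = 7xz - 2yz - 7/4x + 7y - 4z - 7/2, LT = xz.
f_2 = -3/2x + 4z + 3, LT = x.

S(f_1,f_2): lcm = xz. S = -2/7yz + 8/3z^2 - 1/4x + y + 10/7z - 1/2.
  reduce S modulo (f_1, f_2):
  remainder -2/7yz + 8/3z^2 + y + 16/21z - 1 ≠ 0; add h_3 = -2/7yz + 8/3z^2 + y + 16/21z - 1 to the basis.

The other S-polynomials (S(f_1,h_3), S(f_2,h_3)) all reduce to 0 modulo the current basis, so we have a Gröbner basis.
Inter-reduce: drop elements whose leading term is divisible by another's, tail-reduce, and make monic.
Reduced Gröbner basis: {yz - 28/3z^2 - 7/2y - 8/3z + 7/2, x - 8/3z - 2}.
Label its elements g_1 = yz - 28/3z^2 - 7/2y - 8/3z + 7/2, g_2 = x - 8/3z - 2.

Reduce p = 5x - 5y + 3z + 3 modulo G:
  leading term x: subtract (5)·g_2 from 5x - 5y + 3z + 3 → -5y + 49/3z + 13
  leading term y: no divisor's leading term divides it; move -5y to the remainder.
  leading term z: no divisor's leading term divides it; move 49/3z to the remainder.
  leading term 1: no divisor's leading term divides it; move 13 to the remainder.
  normal form = -5y + 49/3z + 13.
The normal form is nonzero, so p ∉ I. Since p minus its normal form lies in I, I + (p) = I + (r) where r = -5y + 49/3z + 13; decide whether this ideal is the whole ring.
Run Buchberger on G together with r (pairs among the g_i already reduce to 0 since G is a Gröbner basis):
g_1 = yz - 28/3z^2 - 7/2y - 8/3z + 7/2, LT = yz.
g_2 = x - 8/3z - 2, LT = x.
r = -5y + 49/3z + 13, LT = y.

S(g_1,r): lcm = yz. S = -91/15z^2 - 7/2y - 1/15z + 7/2.
  reduce S modulo (g_1, g_2, r):
  remainder -91/15z^2 - 23/2z - 28/5 ≠ 0; add m_4 = -91/15z^2 - 23/2z - 28/5 to the basis.

The other S-polynomials (S(g_1,g_2), S(g_2,r), S(g_1,m_4), S(g_2,m_4), S(r,m_4)) all reduce to 0 modulo the current basis, so we have a Gröbner basis.
Inter-reduce: drop elements whose leading term is divisible by another's, tail-reduce, and make monic.
Reduced Gröbner basis: {z^2 + 345/182z + 12/13, x - 8/3z - 2, y - 49/15z - 13/5}.
The reduced Gröbner basis of I + (p) is {z^2 + 345/182z + 12/13, x - 8/3z - 2, y - 49/15z - 13/5} ≠ {1}, a proper ideal, so the enlarged system stays consistent: p is independent of I, with normal form -5y + 49/3z + 13.

5x - 5y + 3z + 3 is independent of I; its normal form modulo I is -5y + 49/3z + 13.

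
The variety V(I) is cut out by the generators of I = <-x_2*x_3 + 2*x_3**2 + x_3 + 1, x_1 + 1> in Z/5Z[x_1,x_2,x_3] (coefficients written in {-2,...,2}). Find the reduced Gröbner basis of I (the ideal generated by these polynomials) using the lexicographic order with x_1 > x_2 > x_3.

G = {x_1 + 1, x_2*x_3 - 2*x_3**2 - x_3 - 1}

f_1 = -x_2*x_3 + 2*x_3**2 + x_3 + 1, LT = x_2*x_3.
f_2 = x_1 + 1, LT = x_1.

The S-polynomials (S(f_1,f_2)) all reduce to 0 modulo the current basis, so we have a Gröbner basis.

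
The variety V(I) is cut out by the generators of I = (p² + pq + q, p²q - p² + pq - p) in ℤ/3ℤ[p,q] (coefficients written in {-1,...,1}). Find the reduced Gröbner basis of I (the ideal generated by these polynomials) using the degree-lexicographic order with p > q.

G = {p² + p + q, pq - p, q² - q}

f_1 = p² + pq + q, LT = p².
f_2 = p²q - p² + pq - p, LT = p²q.

S(f_1,f_2): lcm = p²q. S = pq² + p² - pq + q² + p.
  leading term pq²: no divisor's leading term divides it; move pq² to the remainder.
  leading term p²: subtract (1)·f_1 from p² - pq + q² + p → pq + q² + p - q
  leading term pq: no divisor's leading term divides it; move pq to the remainder.
  leading term q²: no divisor's leading term divides it; move q² to the remainder.
  leading term p: no divisor's leading term divides it; move p to the remainder.
  leading term q: no divisor's leading term divides it; move -q to the remainder.
  remainder pq² + pq + q² + p - q ≠ 0; add g_3 = pq² + pq + q² + p - q to the basis.

S(f_1,g_3): lcm = p²q². S = pq³ - p²q - pq² + q³ - p² + pq.
  leading term pq³: subtract (q)·g_3 from pq³ - p²q - pq² + q³ - p² + pq → -p²q + pq² - p² + q²
  leading term p²q: subtract (-q)·f_1 from -p²q + pq² - p² + q² → -pq² - p² - q²
  leading term pq²: subtract (-1)·g_3 from -pq² - p² - q² → -p² + pq + p - q
  leading term p²: subtract (-1)·f_1 from -p² + pq + p - q → -pq + p
  leading term pq: no divisor's leading term divides it; move -pq to the remainder.
  leading term p: no divisor's leading term divides it; move p to the remainder.
  remainder -pq + p ≠ 0; add g_4 = -pq + p to the basis.

S(g_3,g_4): lcm = pq². S = -pq + q² + p - q.
  leading term pq: subtract (1)·g_4 from -pq + q² + p - q → q² - q
  leading term q²: no divisor's leading term divides it; move q² to the remainder.
  leading term q: no divisor's leading term divides it; move -q to the remainder.
  remainder q² - q ≠ 0; add g_5 = q² - q to the basis.

The other S-polynomials (S(f_2,g_3), S(f_1,g_4), S(f_2,g_4), S(f_1,g_5), S(f_2,g_5), S(g_3,g_5), S(g_4,g_5)) all reduce to 0 modulo the current basis, so we have a Gröbner basis.
Inter-reduce: drop elements whose leading term is divisible by another's, tail-reduce, and make monic.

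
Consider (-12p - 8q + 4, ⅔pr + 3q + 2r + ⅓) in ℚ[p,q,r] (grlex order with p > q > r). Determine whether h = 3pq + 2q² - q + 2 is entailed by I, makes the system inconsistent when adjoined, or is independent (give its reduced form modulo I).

First compute the reduced Gröbner basis of I by Buchberger's algorithm.
f_1 = -12p - 8q + 4, LT = p.
f_2 = ⅔pr + 3q + 2r + ⅓, LT = pr.

S(f_1,f_2): lcm = pr. S = ⅔qr - 9/2q - 10/3r - ½.
  reduce S modulo (f_1, f_2):
  remainder ⅔qr - 9/2q - 10/3r - ½ ≠ 0; add k_3 = ⅔qr - 9/2q - 10/3r - ½ to the basis.

The other S-polynomials (S(f_1,k_3), S(f_2,k_3)) all reduce to 0 modulo the current basis, so we have a Gröbner basis.
Inter-reduce: drop elements whose leading term is divisible by another's, tail-reduce, and make monic.
Reduced Gröbner basis: {qr - 27/4q - 5r - ¾, p + ⅔q - ⅓}.
Label its elements g_1 = qr - 27/4q - 5r - ¾, g_2 = p + ⅔q - ⅓.

Reduce h = 3pq + 2q² - q + 2 modulo G:
  leading term pq: subtract (3q)·g_2 from 3pq + 2q² - q + 2 → 2
  leading term 1: no divisor's leading term divides it; move 2 to the remainder.
  normal form = 2.
The normal form is nonzero, so h ∉ I. Since h minus its normal form lies in I, I + (h) = I + (n) where n = 2; decide whether this ideal is the whole ring.
Here n = 2 is a nonzero constant, hence a unit: 1 ∈ I + (h), the Gröbner basis of I + (h) is {1}, and the enlarged system has no common solution — adjoining h is inconsistent.

Adjoining 3pq + 2q² - q + 2 makes the ideal the whole ring: the system is inconsistent.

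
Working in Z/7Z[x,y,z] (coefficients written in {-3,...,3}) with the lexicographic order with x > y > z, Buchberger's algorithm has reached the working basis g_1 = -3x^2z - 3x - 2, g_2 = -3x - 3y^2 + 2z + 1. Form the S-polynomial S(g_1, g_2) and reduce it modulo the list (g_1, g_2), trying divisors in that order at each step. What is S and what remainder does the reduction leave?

lcm(LM(g_1), LM(g_2)) = x^2z.
S = (lcm/LT(g_1))·g_1 − (lcm/LT(g_2))·g_2 = -xy^2z + 3xz^2 - 2xz + x + 3.
Reduce S modulo (g_1, g_2) in that order:
  leading term xy^2z: subtract (-2y^2z)·g_2 from -xy^2z + 3xz^2 - 2xz + x + 3 → 3xz^2 - 2xz + x + y^4z - 3y^2z^2 + 2y^2z + 3
  leading term xz^2: subtract (-z^2)·g_2 from 3xz^2 - 2xz + x + y^4z - 3y^2z^2 + 2y^2z + 3 → -2xz + x + y^4z + y^2z^2 + 2y^2z + 2z^3 + z^2 + 3
  leading term xz: subtract (3z)·g_2 from -2xz + x + y^4z + y^2z^2 + 2y^2z + 2z^3 + z^2 + 3 → x + y^4z + y^2z^2 - 3y^2z + 2z^3 + 2z^2 - 3z + 3
  leading term x: subtract (2)·g_2 from x + y^4z + y^2z^2 - 3y^2z + 2z^3 + 2z^2 - 3z + 3 → y^4z + y^2z^2 - 3y^2z - y^2 + 2z^3 + 2z^2 + 1
  leading term y^4z: no divisor's leading term divides it; move y^4z to the remainder.
  leading term y^2z^2: no divisor's leading term divides it; move y^2z^2 to the remainder.
  leading term y^2z: no divisor's leading term divides it; move -3y^2z to the remainder.
  leading term y^2: no divisor's leading term divides it; move -y^2 to the remainder.
  leading term z^3: no divisor's leading term divides it; move 2z^3 to the remainder.
  leading term z^2: no divisor's leading term divides it; move 2z^2 to the remainder.
  leading term 1: no divisor's leading term divides it; move 1 to the remainder.
The remainder y^4z + y^2z^2 - 3y^2z - y^2 + 2z^3 + 2z^2 + 1 is nonzero, so it would be added as the next basis element.
An S-polynomial is built so that the two leading terms cancel; whether anything survives reduction is exactly the Gröbner-basis criterion.

S(g_1, g_2) = -xy^2z + 3xz^2 - 2xz + x + 3; remainder on division = y^4z + y^2z^2 - 3y^2z - y^2 + 2z^3 + 2z^2 + 1.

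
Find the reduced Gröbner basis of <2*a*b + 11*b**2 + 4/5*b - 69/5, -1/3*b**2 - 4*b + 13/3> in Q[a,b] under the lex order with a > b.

G = {a + 323/65*b - 388/65, b**2 + 12*b - 13}

f_1 = 2*a*b + 11*b**2 + 4/5*b - 69/5, LT = a*b.
f_2 = -1/3*b**2 - 4*b + 13/3, LT = b**2.

S(f_1,f_2): lcm = a*b**2. S = -12*a*b + 13*a + 11/2*b**3 + 2/5*b**2 - 69/10*b.
  leading term a*b: subtract (-6)·f_1 from -12*a*b + 13*a + 11/2*b**3 + 2/5*b**2 - 69/10*b → 13*a + 11/2*b**3 + 332/5*b**2 - 21/10*b - 414/5
  leading term a: no divisor's leading term divides it; move 13*a to the remainder.
  leading term b**3: subtract (-33/2*b)·f_2 from 11/2*b**3 + 332/5*b**2 - 21/10*b - 414/5 → 2/5*b**2 + 347/5*b - 414/5
  leading term b**2: subtract (-6/5)·f_2 from 2/5*b**2 + 347/5*b - 414/5 → 323/5*b - 388/5
  leading term b: no divisor's leading term divides it; move 323/5*b to the remainder.
  leading term 1: no divisor's leading term divides it; move -388/5 to the remainder.
  remainder 13*a + 323/5*b - 388/5 ≠ 0; add g_3 = 13*a + 323/5*b - 388/5 to the basis.

The other S-polynomials (S(f_1,g_3), S(f_2,g_3)) all reduce to 0 modulo the current basis, so we have a Gröbner basis.
Inter-reduce: drop elements whose leading term is divisible by another's, tail-reduce, and make monic.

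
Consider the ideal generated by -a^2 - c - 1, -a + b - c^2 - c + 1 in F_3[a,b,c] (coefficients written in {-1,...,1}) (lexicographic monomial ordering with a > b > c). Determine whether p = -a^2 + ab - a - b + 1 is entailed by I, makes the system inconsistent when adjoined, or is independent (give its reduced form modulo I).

First compute the reduced Gröbner basis of I by Buchberger's algorithm.
f_1 = -a^2 - c - 1, LT = a^2.
f_2 = -a + b - c^2 - c + 1, LT = a.

S(f_1,f_2): lcm = a^2. S = ab - ac^2 - ac + a + c + 1.
  leading term ab: subtract (-b)·f_2 from ab - ac^2 - ac + a + c + 1 → -ac^2 - ac + a + b^2 - bc^2 - bc + b + c + 1
  leading term ac^2: subtract (c^2)·f_2 from -ac^2 - ac + a + b^2 - bc^2 - bc + b + c + 1 → -ac + a + b^2 + bc^2 - bc + b + c^4 + c^3 - c^2 + c + 1
  leading term ac: subtract (c)·f_2 from -ac + a + b^2 + bc^2 - bc + b + c^4 + c^3 - c^2 + c + 1 → a + b^2 + bc^2 + bc + b + c^4 - c^3 + 1
  leading term a: subtract (-1)·f_2 from a + b^2 + bc^2 + bc + b + c^4 - c^3 + 1 → b^2 + bc^2 + bc - b + c^4 - c^3 - c^2 - c - 1
  leading term b^2: no divisor's leading term divides it; move b^2 to the remainder.
  leading term bc^2: no divisor's leading term divides it; move bc^2 to the remainder.
  leading term bc: no divisor's leading term divides it; move bc to the remainder.
  leading term b: no divisor's leading term divides it; move -b to the remainder.
  leading term c^4: no divisor's leading term divides it; move c^4 to the remainder.
  leading term c^3: no divisor's leading term divides it; move -c^3 to the remainder.
  leading term c^2: no divisor's leading term divides it; move -c^2 to the remainder.
  leading term c: no divisor's leading term divides it; move -c to the remainder.
  leading term 1: no divisor's leading term divides it; move -1 to the remainder.
  remainder b^2 + bc^2 + bc - b + c^4 - c^3 - c^2 - c - 1 ≠ 0; add h_3 = b^2 + bc^2 + bc - b + c^4 - c^3 - c^2 - c - 1 to the basis.

The other S-polynomials (S(f_1,h_3), S(f_2,h_3)) all reduce to 0 modulo the current basis, so we have a Gröbner basis.
Inter-reduce: drop elements whose leading term is divisible by another's, tail-reduce, and make monic.
Reduced Gröbner basis: {a - b + c^2 + c - 1, b^2 + bc^2 + bc - b + c^4 - c^3 - c^2 - c - 1}.
Label its elements g_1 = a - b + c^2 + c - 1, g_2 = b^2 + bc^2 + bc - b + c^4 - c^3 - c^2 - c - 1.

Reduce p = -a^2 + ab - a - b + 1 modulo G:
  leading term a^2: subtract (-a)·g_1 from -a^2 + ab - a - b + 1 → ac^2 + ac + a - b + 1
  leading term ac^2: subtract (c^2)·g_1 from ac^2 + ac + a - b + 1 → ac + a + bc^2 - b - c^4 - c^3 + c^2 + 1
  leading term ac: subtract (c)·g_1 from ac + a + bc^2 - b - c^4 - c^3 + c^2 + 1 → a + bc^2 + bc - b - c^4 + c^3 + c + 1
  leading term a: subtract (1)·g_1 from a + bc^2 + bc - b - c^4 + c^3 + c + 1 → bc^2 + bc - c^4 + c^3 - c^2 - 1
  leading term bc^2: no divisor's leading term divides it; move bc^2 to the remainder.
  leading term bc: no divisor's leading term divides it; move bc to the remainder.
  leading term c^4: no divisor's leading term divides it; move -c^4 to the remainder.
  leading term c^3: no divisor's leading term divides it; move c^3 to the remainder.
  leading term c^2: no divisor's leading term divides it; move -c^2 to the remainder.
  leading term 1: no divisor's leading term divides it; move -1 to the remainder.
  normal form = bc^2 + bc - c^4 + c^3 - c^2 - 1.
The normal form is nonzero, so p ∉ I. Since p minus its normal form lies in I, I + (p) = I + (r) where r = bc^2 + bc - c^4 + c^3 - c^2 - 1; decide whether this ideal is the whole ring.
Run Buchberger on G together with r (pairs among the g_i already reduce to 0 since G is a Gröbner basis):
g_1 = a - b + c^2 + c - 1, LT = a.
g_2 = b^2 + bc^2 + bc - b + c^4 - c^3 - c^2 - c - 1, LT = b^2.
r = bc^2 + bc - c^4 + c^3 - c^2 - 1, LT = bc^2.

S(g_2,r): lcm = b^2c^2. S = -b^2c - bc^4 + b + c^6 - c^5 - c^4 - c^3 - c^2.
  leading term b^2c: subtract (-c)·g_2 from -b^2c - bc^4 + b + c^6 - c^5 - c^4 - c^3 - c^2 → -bc^4 + bc^3 + bc^2 - bc + b + c^6 + c^4 + c^3 + c^2 - c
  leading term bc^4: subtract (-c^2)·r from -bc^4 + bc^3 + bc^2 - bc + b + c^6 + c^4 + c^3 + c^2 - c → -bc^3 + bc^2 - bc + b + c^5 + c^3 - c
  leading term bc^3: subtract (-c)·r from -bc^3 + bc^2 - bc + b + c^5 + c^3 - c → -bc^2 - bc + b + c^4 + c
  leading term bc^2: subtract (-1)·r from -bc^2 - bc + b + c^4 + c → b + c^3 - c^2 + c - 1
  leading term b: no divisor's leading term divides it; move b to the remainder.
  leading term c^3: no divisor's leading term divides it; move c^3 to the remainder.
  leading term c^2: no divisor's leading term divides it; move -c^2 to the remainder.
  leading term c: no divisor's leading term divides it; move c to the remainder.
  leading term 1: no divisor's leading term divides it; move -1 to the remainder.
  remainder b + c^3 - c^2 + c - 1 ≠ 0; add m_4 = b + c^3 - c^2 + c - 1 to the basis.

S(g_2,m_4): lcm = b^2. S = -bc^3 - bc^2 + c^4 - c^3 - c^2 - c - 1.
  leading term bc^3: subtract (-c)·r from -bc^3 - bc^2 + c^4 - c^3 - c^2 - c - 1 → -c^5 - c^4 + c^3 - c^2 + c - 1
  leading term c^5: no divisor's leading term divides it; move -c^5 to the remainder.
  leading term c^4: no divisor's leading term divides it; move -c^4 to the remainder.
  leading term c^3: no divisor's leading term divides it; move c^3 to the remainder.
  leading term c^2: no divisor's leading term divides it; move -c^2 to the remainder.
  leading term c: no divisor's leading term divides it; move c to the remainder.
  leading term 1: no divisor's leading term divides it; move -1 to the remainder.
  remainder -c^5 - c^4 + c^3 - c^2 + c - 1 ≠ 0; add m_5 = -c^5 - c^4 + c^3 - c^2 + c - 1 to the basis.

The other S-polynomials (S(g_1,g_2), S(g_1,r), S(g_1,m_4), S(r,m_4), S(g_1,m_5), S(g_2,m_5), S(r,m_5), S(m_4,m_5)) all reduce to 0 modulo the current basis, so we have a Gröbner basis.
Inter-reduce: drop elements whose leading term is divisible by another's, tail-reduce, and make monic.
Reduced Gröbner basis: {a + c^3 - c + 1, b + c^3 - c^2 + c - 1, c^5 + c^4 - c^3 + c^2 - c + 1}.
The reduced Gröbner basis of I + (p) is {a + c^3 - c + 1, b + c^3 - c^2 + c - 1, c^5 + c^4 - c^3 + c^2 - c + 1} ≠ {1}, a proper ideal, so the enlarged system stays consistent: p is independent of I, with normal form bc^2 + bc - c^4 + c^3 - c^2 - 1.

-a^2 + ab - a - b + 1 is independent of I; its normal form modulo I is bc^2 + bc - c^4 + c^3 - c^2 - 1.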